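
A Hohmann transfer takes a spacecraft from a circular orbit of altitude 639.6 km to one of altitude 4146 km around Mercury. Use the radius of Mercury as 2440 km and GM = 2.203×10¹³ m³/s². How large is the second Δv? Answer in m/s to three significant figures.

Δv ≈ 369 m/s

r₁ = 2440 + 639.6 = 3079.6 km = 3.0796×10⁶ m.
r₂ = 2440 + 4146 = 6586.0 km = 6.5860×10⁶ m.
Transfer ellipse a_t = (r₁ + r₂)/2 = 4.833×10⁶ m.
At r₁: circular v_c1 = √(μ/r₁) = 2675 m/s; transfer-periherm v_p = √[μ(2/r₁ − 1/a_t)] = 3122 m/s.
At r₂: circular v_c2 = √(μ/r₂) = 1829 m/s; transfer-apoherm v_a = √[μ(2/r₂ − 1/a_t)] = 1460 m/s.
Δv₂ = v_c2 − v_a = 369.0 m/s.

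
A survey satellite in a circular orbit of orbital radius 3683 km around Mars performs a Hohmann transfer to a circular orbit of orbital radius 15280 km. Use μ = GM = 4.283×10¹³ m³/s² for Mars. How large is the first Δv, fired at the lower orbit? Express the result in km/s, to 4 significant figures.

r₁ = 3683 km = 3.683×10⁶ m.
r₂ = 15280 km = 1.528×10⁷ m.
Transfer ellipse a_t = (r₁ + r₂)/2 = 9.482×10⁶ m.
At r₁: circular v_c1 = √(μ/r₁) = 3410 m/s; transfer-periapsis v_p = √[μ(2/r₁ − 1/a_t)] = 4329 m/s.
Δv₁ = v_p − v_c1 = 918.9 m/s.
= 0.9189 km/s.

Δv ≈ 0.9189 km/s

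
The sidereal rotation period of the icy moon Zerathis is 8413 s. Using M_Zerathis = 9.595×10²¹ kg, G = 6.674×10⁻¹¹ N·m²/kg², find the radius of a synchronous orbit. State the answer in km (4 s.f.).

r_sync ≈ 1047 km

μ = GM = 6.674×10⁻¹¹ × 9.595×10²¹ = 6.404×10¹¹ m³/s².
A synchronous orbit has period T, so by Kepler's third law a = (μT²/4π²)^(1/3).
μT²/4π² = 6.404×10¹¹ × (8.413×10³)² / 39.48 = 1.148×10¹⁸ m³.
a = 1.047×10⁶ m = 1047.1 km.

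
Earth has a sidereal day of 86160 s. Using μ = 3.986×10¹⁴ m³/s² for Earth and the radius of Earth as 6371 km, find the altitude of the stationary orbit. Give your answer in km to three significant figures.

h_sync ≈ 35800 km

A synchronous orbit has period T, so by Kepler's third law a = (μT²/4π²)^(1/3).
μT²/4π² = 3.986×10¹⁴ × (8.616×10⁴)² / 39.48 = 7.495×10²² m³.
a = 4.216×10⁷ m = 42163 km.
Altitude h = a − R = 42163 − 6371 = 35792 km.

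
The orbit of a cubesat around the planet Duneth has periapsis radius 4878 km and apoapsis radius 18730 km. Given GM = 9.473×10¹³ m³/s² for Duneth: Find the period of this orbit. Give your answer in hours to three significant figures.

T ≈ 7.27 hours

Semi-major axis a = (r_p + r_a)/2 = (4878.0 + 18730)/2 = 11804 km = 1.180×10⁷ m.
By Kepler's third law T = 2π√(a³/μ) = 2π × 4.167×10³ = 2.618×10⁴ s.
= 7.272 hours.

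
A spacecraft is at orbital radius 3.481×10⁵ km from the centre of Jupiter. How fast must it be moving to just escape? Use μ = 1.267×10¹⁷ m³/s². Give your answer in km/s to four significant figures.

r = 3.481×10⁵ km = 3.481×10⁸ m.
Escape speed v_esc = √(2μ/r) = √(2 × 1.267×10¹⁷ / 3.481×10⁸) = √(7.280×10⁸) = 26980 m/s.
= 26.98 km/s.

v_esc ≈ 26.98 km/s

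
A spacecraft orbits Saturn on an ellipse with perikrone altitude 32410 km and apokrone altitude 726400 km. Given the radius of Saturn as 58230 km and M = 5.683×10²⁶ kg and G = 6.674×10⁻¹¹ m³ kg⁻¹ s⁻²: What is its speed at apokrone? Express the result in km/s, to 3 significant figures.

μ = GM = 6.674×10⁻¹¹ × 5.683×10²⁶ = 3.793×10¹⁶ m³/s².
r_p = 58230 + 32410 = 90640 km = 9.0640×10⁷ m.
r_a = 58230 + 726400 = 784630 km = 7.8463×10⁸ m.
Semi-major axis a = (r_p + r_a)/2 = 4.3764×10⁵ km = 4.376×10⁸ m.
Vis-viva: v² = μ(2/r − 1/a) = 3.793×10¹⁶ × (2.549×10⁻⁹ − 2.285×10⁻⁹) = 1.001×10⁷ m²/s².
v = 3164 m/s = 3.164 km/s.

v ≈ 3.16 km/s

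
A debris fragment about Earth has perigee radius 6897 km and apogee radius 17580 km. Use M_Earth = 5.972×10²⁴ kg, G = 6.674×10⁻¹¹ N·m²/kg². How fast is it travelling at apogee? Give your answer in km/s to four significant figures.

v ≈ 3.574 km/s

μ = GM = 6.674×10⁻¹¹ × 5.972×10²⁴ = 3.986×10¹⁴ m³/s².
Semi-major axis a = (r_p + r_a)/2 = 12238 km = 1.224×10⁷ m.
Vis-viva: v² = μ(2/r − 1/a) = 3.986×10¹⁴ × (1.138×10⁻⁷ − 8.171×10⁻⁸) = 1.278×10⁷ m²/s².
v = 3574 m/s = 3.574 km/s.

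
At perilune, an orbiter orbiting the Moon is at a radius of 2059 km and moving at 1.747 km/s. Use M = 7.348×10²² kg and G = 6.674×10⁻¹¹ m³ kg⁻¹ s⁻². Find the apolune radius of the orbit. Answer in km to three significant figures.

μ = GM = 6.674×10⁻¹¹ × 7.348×10²² = 4.904×10¹² m³/s².
r_p = 2.059×10⁶ m.
Specific energy ε = v²/2 − μ/r = -8.558×10⁵ J/kg, so a = −μ/(2ε) = 2.865×10⁶ m.
The apsides satisfy r_p + r_a = 2a, so the apolune radius is 2a − r_p = 3.672×10⁶ m = 3671.6 km.

apolune radius ≈ 3670 km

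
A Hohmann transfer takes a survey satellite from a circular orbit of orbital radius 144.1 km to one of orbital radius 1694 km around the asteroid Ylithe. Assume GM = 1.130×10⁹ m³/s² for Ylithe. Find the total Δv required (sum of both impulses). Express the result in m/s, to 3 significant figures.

r₁ = 144.1 km = 1.441×10⁵ m.
r₂ = 1694 km = 1.694×10⁶ m.
Transfer ellipse a_t = (r₁ + r₂)/2 = 9.190×10⁵ m.
At r₁: circular v_c1 = √(μ/r₁) = 88.55 m/s; transfer-periapsis v_p = √[μ(2/r₁ − 1/a_t)] = 120.2 m/s.
Δv₁ = v_p − v_c1 = 31.67 m/s.
At r₂: circular v_c2 = √(μ/r₂) = 25.83 m/s; transfer-apoapsis v_a = √[μ(2/r₂ − 1/a_t)] = 10.23 m/s.
Δv₂ = v_c2 − v_a = 15.60 m/s.
Total Δv = Δv₁ + Δv₂ = 47.27 m/s.

Δv_total ≈ 47.3 m/s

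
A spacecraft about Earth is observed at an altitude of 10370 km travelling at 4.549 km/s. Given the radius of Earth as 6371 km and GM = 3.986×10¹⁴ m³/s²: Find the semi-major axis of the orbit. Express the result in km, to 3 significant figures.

r = 6371 + 10370 = 16741 km = 1.674×10⁷ m.
Specific orbital energy ε = v²/2 − μ/r = (4549)²/2 − 3.986×10¹⁴/1.674×10⁷ = -1.346×10⁷ J/kg.
Since ε = −μ/(2a), a = −μ/(2ε) = 1.480×10⁷ m = 14803 km.

a ≈ 14800 km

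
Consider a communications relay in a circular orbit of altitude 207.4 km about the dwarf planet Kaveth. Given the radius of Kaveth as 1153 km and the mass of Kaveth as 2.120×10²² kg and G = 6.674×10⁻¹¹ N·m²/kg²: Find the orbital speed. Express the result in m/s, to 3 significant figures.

v ≈ 1020 m/s

μ = GM = 6.674×10⁻¹¹ × 2.120×10²² = 1.415×10¹² m³/s².
r = 1153 + 207.4 = 1360.4 km = 1.3604×10⁶ m.
For a circular orbit v = √(μ/r) = √(1.415×10¹² / 1.360×10⁶) = √(1.040×10⁶) = 1020 m/s.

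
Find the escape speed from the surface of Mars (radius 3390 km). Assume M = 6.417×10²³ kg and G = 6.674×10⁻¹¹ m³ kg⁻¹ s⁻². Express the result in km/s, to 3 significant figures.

μ = GM = 6.674×10⁻¹¹ × 6.417×10²³ = 4.283×10¹³ m³/s².
r = R = 3.390×10⁶ m.
Escape speed v_esc = √(2μ/r) = √(2 × 4.283×10¹³ / 3.390×10⁶) = √(2.527×10⁷) = 5027 m/s.
= 5.027 km/s.

v_esc ≈ 5.03 km/s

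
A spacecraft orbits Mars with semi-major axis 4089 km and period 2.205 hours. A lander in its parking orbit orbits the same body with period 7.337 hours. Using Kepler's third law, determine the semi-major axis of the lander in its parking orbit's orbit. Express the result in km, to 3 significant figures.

Kepler's third law: a³ ∝ T², so a₂ = a₁ (T₂/T₁)^(2/3).
T₂/T₁ = 3.327, (T₂/T₁)^(2/3) = 2.229.
a₂ = 4089 × 2.229 = 9114 km.

a₂ ≈ 9110 km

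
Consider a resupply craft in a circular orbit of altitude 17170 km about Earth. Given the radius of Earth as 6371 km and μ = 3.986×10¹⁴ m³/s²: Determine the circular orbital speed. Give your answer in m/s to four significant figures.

v ≈ 4115 m/s

r = 6371 + 17170 = 23541 km = 2.3541×10⁷ m.
For a circular orbit v = √(μ/r) = √(3.986×10¹⁴ / 2.354×10⁷) = √(1.693×10⁷) = 4115 m/s.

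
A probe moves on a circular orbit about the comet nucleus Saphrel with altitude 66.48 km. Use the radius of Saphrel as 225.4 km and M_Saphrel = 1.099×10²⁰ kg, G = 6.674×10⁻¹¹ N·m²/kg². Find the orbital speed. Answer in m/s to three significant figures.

μ = GM = 6.674×10⁻¹¹ × 1.099×10²⁰ = 7.335×10⁹ m³/s².
r = 225.4 + 66.48 = 291.88 km = 2.9188×10⁵ m.
For a circular orbit v = √(μ/r) = √(7.335×10⁹ / 2.919×10⁵) = √(2.513×10⁴) = 158.5 m/s.

v ≈ 159 m/s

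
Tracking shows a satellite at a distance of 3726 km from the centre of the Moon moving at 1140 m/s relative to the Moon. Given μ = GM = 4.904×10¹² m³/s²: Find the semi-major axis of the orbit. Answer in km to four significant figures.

r = 3.726×10⁶ m.
Vis-viva rearranged: 1/a = 2/r − v²/μ = 5.368×10⁻⁷ − 2.650×10⁻⁷ = 2.718×10⁻⁷ m⁻¹.
a = 3.680×10⁶ m = 3679.7 km.

a ≈ 3680 km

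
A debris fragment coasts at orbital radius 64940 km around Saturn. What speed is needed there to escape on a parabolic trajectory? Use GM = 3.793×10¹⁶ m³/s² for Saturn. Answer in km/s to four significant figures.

r = 64940 km = 6.494×10⁷ m.
Escape speed v_esc = √(2μ/r) = √(2 × 3.793×10¹⁶ / 6.494×10⁷) = √(1.168×10⁹) = 34180 m/s.
= 34.18 km/s.

v_esc ≈ 34.18 km/s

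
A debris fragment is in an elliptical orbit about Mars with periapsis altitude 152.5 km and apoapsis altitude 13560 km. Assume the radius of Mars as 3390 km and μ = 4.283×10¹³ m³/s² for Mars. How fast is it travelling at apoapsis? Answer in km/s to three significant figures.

r_p = 3390 + 152.5 = 3542.5 km = 3.5425×10⁶ m.
r_a = 3390 + 13560 = 16950 km = 1.6950×10⁷ m.
Semi-major axis a = (r_p + r_a)/2 = 10246 km = 1.025×10⁷ m.
Vis-viva: v² = μ(2/r − 1/a) = 4.283×10¹³ × (1.180×10⁻⁷ − 9.760×10⁻⁸) = 8.736×10⁵ m²/s².
v = 934.7 m/s = 0.9347 km/s.

v ≈ 0.935 km/s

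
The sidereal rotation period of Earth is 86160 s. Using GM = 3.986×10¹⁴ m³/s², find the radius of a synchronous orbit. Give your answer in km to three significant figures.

A synchronous orbit has period T, so by Kepler's third law a = (μT²/4π²)^(1/3).
μT²/4π² = 3.986×10¹⁴ × (8.616×10⁴)² / 39.48 = 7.495×10²² m³.
a = 4.216×10⁷ m = 42163 km.

r_sync ≈ 42200 km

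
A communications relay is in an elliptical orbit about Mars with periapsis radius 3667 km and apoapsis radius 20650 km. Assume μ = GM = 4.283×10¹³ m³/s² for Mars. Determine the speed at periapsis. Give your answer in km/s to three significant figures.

Semi-major axis a = (r_p + r_a)/2 = 12158 km = 1.216×10⁷ m.
Vis-viva: v² = μ(2/r − 1/a) = 4.283×10¹³ × (5.454×10⁻⁷ − 8.225×10⁻⁸) = 1.984×10⁷ m²/s².
v = 4454 m/s = 4.454 km/s.

v ≈ 4.45 km/s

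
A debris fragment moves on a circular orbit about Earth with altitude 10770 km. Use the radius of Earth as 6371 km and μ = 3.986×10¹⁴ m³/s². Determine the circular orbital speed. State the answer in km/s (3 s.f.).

r = 6371 + 10770 = 17141 km = 1.7141×10⁷ m.
For a circular orbit v = √(μ/r) = √(3.986×10¹⁴ / 1.714×10⁷) = √(2.325×10⁷) = 4822 m/s.
That is 4.822 km/s.

v ≈ 4.82 km/s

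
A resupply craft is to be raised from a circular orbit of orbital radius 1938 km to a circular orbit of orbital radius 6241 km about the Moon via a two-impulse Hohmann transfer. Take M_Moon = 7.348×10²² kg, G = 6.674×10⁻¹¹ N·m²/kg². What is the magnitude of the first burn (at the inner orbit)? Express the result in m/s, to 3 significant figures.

Δv ≈ 374 m/s

μ = GM = 6.674×10⁻¹¹ × 7.348×10²² = 4.904×10¹² m³/s².
r₁ = 1938 km = 1.938×10⁶ m.
r₂ = 6241 km = 6.241×10⁶ m.
Transfer ellipse a_t = (r₁ + r₂)/2 = 4.090×10⁶ m.
At r₁: circular v_c1 = √(μ/r₁) = 1591 m/s; transfer-perilune v_p = √[μ(2/r₁ − 1/a_t)] = 1965 m/s.
Δv₁ = v_p − v_c1 = 374.4 m/s.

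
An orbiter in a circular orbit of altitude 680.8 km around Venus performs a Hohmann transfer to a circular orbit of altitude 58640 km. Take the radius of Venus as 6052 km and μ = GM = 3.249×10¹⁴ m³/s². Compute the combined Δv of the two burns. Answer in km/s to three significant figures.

r₁ = 6052 + 680.8 = 6732.8 km = 6.7328×10⁶ m.
r₂ = 6052 + 58640 = 64692 km = 6.4692×10⁷ m.
Transfer ellipse a_t = (r₁ + r₂)/2 = 3.571×10⁷ m.
At r₁: circular v_c1 = √(μ/r₁) = 6947 m/s; transfer-periapsis v_p = √[μ(2/r₁ − 1/a_t)] = 9350 m/s.
Δv₁ = v_p − v_c1 = 2403 m/s.
At r₂: circular v_c2 = √(μ/r₂) = 2241 m/s; transfer-apoapsis v_a = √[μ(2/r₂ − 1/a_t)] = 973.1 m/s.
Δv₂ = v_c2 − v_a = 1268 m/s.
Total Δv = Δv₁ + Δv₂ = 3671 m/s = 3.671 km/s.

Δv_total ≈ 3.67 km/s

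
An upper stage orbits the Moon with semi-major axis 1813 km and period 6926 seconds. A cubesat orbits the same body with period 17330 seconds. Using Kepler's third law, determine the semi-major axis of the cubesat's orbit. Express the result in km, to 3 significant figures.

Kepler's third law: a³ ∝ T², so a₂ = a₁ (T₂/T₁)^(2/3).
T₂/T₁ = 2.502, (T₂/T₁)^(2/3) = 1.843.
a₂ = 1813 × 1.843 = 3342 km.

a₂ ≈ 3340 km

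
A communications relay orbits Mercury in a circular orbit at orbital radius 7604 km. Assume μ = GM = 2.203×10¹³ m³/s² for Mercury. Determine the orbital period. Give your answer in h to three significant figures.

r = 7604 km = 7.604×10⁶ m.
Kepler's third law: T = 2π√(r³/μ) = 2π√((7.604×10⁶)³ / 2.203×10¹³).
r³/μ = 1.996×10⁷ s², so T = 2π × 4.467×10³ = 2.807×10⁴ s.
Converting: 2.807×10⁴ s ÷ 3600 = 7.797 h.

T ≈ 7.80 h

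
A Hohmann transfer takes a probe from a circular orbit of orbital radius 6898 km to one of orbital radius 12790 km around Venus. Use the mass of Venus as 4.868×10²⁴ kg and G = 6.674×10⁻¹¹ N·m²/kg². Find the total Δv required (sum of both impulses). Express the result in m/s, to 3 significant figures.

Δv_total ≈ 1780 m/s

μ = GM = 6.674×10⁻¹¹ × 4.868×10²⁴ = 3.249×10¹⁴ m³/s².
r₁ = 6898 km = 6.898×10⁶ m.
r₂ = 12790 km = 1.279×10⁷ m.
Transfer ellipse a_t = (r₁ + r₂)/2 = 9.844×10⁶ m.
At r₁: circular v_c1 = √(μ/r₁) = 6863 m/s; transfer-periapsis v_p = √[μ(2/r₁ − 1/a_t)] = 7823 m/s.
Δv₁ = v_p − v_c1 = 959.8 m/s.
At r₂: circular v_c2 = √(μ/r₂) = 5040 m/s; transfer-apoapsis v_a = √[μ(2/r₂ − 1/a_t)] = 4219 m/s.
Δv₂ = v_c2 − v_a = 821.0 m/s.
Total Δv = Δv₁ + Δv₂ = 1781 m/s.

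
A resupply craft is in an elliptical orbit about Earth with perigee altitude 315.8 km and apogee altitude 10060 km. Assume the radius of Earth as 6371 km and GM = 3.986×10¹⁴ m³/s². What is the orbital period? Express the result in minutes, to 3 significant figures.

r_p = 6371 + 315.8 = 6686.8 km = 6.6868×10⁶ m.
r_a = 6371 + 10060 = 16431 km = 1.6431×10⁷ m.
Semi-major axis a = (r_p + r_a)/2 = (6686.8 + 16431)/2 = 11559 km = 1.156×10⁷ m.
By Kepler's third law T = 2π√(a³/μ) = 2π × 1.968×10³ = 1.237×10⁴ s.
= 206.1 minutes.

T ≈ 206 minutes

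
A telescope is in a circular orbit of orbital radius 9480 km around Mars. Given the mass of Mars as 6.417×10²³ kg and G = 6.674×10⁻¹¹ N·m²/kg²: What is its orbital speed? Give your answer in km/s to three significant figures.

μ = GM = 6.674×10⁻¹¹ × 6.417×10²³ = 4.283×10¹³ m³/s².
r = 9480 km = 9.480×10⁶ m.
For a circular orbit v = √(μ/r) = √(4.283×10¹³ / 9.480×10⁶) = √(4.518×10⁶) = 2125 m/s.
That is 2.125 km/s.

v ≈ 2.13 km/s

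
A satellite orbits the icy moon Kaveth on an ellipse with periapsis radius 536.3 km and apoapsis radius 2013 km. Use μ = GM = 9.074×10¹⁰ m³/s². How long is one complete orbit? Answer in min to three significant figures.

Semi-major axis a = (r_p + r_a)/2 = (536.30 + 2013.0)/2 = 1274.7 km = 1.275×10⁶ m.
By Kepler's third law T = 2π√(a³/μ) = 2π × 4.777×10³ = 3.002×10⁴ s.
= 500.3 min.

T ≈ 500 min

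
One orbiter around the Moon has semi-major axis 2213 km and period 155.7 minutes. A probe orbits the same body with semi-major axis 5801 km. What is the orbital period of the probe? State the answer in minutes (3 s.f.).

Kepler's third law: T² ∝ a³, so T₂ = T₁ (a₂/a₁)^(3/2).
a₂/a₁ = 2.621, (a₂/a₁)^(3/2) = 4.244.
T₂ = 155.7 × 4.244 = 660.8 minutes.

T₂ ≈ 661 minutes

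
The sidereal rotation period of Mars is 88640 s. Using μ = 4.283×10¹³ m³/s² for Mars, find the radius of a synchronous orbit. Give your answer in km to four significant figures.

r_sync ≈ 20430 km

A synchronous orbit has period T, so by Kepler's third law a = (μT²/4π²)^(1/3).
μT²/4π² = 4.283×10¹³ × (8.864×10⁴)² / 39.48 = 8.524×10²¹ m³.
a = 2.043×10⁷ m = 20428 km.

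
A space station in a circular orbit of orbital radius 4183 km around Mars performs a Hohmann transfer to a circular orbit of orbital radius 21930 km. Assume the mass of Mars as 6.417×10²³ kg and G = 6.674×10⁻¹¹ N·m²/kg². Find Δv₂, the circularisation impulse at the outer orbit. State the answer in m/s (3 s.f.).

Δv ≈ 606 m/s

μ = GM = 6.674×10⁻¹¹ × 6.417×10²³ = 4.283×10¹³ m³/s².
r₁ = 4183 km = 4.183×10⁶ m.
r₂ = 21930 km = 2.193×10⁷ m.
Transfer ellipse a_t = (r₁ + r₂)/2 = 1.306×10⁷ m.
At r₁: circular v_c1 = √(μ/r₁) = 3200 m/s; transfer-periapsis v_p = √[μ(2/r₁ − 1/a_t)] = 4147 m/s.
At r₂: circular v_c2 = √(μ/r₂) = 1397 m/s; transfer-apoapsis v_a = √[μ(2/r₂ − 1/a_t)] = 791.0 m/s.
Δv₂ = v_c2 − v_a = 606.5 m/s.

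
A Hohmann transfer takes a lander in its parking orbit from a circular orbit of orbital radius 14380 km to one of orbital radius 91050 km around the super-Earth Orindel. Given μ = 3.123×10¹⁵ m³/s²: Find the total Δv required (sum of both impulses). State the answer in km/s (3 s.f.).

r₁ = 14380 km = 1.438×10⁷ m.
r₂ = 91050 km = 9.105×10⁷ m.
Transfer ellipse a_t = (r₁ + r₂)/2 = 5.272×10⁷ m.
At r₁: circular v_c1 = √(μ/r₁) = 14740 m/s; transfer-periapsis v_p = √[μ(2/r₁ − 1/a_t)] = 19370 m/s.
Δv₁ = v_p − v_c1 = 4631 m/s.
At r₂: circular v_c2 = √(μ/r₂) = 5857 m/s; transfer-apoapsis v_a = √[μ(2/r₂ − 1/a_t)] = 3059 m/s.
Δv₂ = v_c2 − v_a = 2798 m/s.
Total Δv = Δv₁ + Δv₂ = 7429 m/s = 7.429 km/s.

Δv_total ≈ 7.43 km/s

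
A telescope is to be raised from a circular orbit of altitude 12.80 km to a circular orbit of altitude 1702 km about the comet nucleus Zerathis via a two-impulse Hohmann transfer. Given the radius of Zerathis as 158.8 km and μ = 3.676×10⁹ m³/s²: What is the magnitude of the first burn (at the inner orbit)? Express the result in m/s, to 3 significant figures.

r₁ = 158.8 + 12.80 = 171.60 km = 1.7160×10⁵ m.
r₂ = 158.8 + 1702 = 1860.8 km = 1.8608×10⁶ m.
Transfer ellipse a_t = (r₁ + r₂)/2 = 1.016×10⁶ m.
At r₁: circular v_c1 = √(μ/r₁) = 146.4 m/s; transfer-periapsis v_p = √[μ(2/r₁ − 1/a_t)] = 198.1 m/s.
Δv₁ = v_p − v_c1 = 51.69 m/s.

Δv ≈ 51.7 m/s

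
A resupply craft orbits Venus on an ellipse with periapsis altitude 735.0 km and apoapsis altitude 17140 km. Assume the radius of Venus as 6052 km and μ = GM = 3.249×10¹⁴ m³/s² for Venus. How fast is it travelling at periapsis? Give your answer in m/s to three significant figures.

v ≈ 8610 m/s

r_p = 6052 + 735.0 = 6787.0 km = 6.7870×10⁶ m.
r_a = 6052 + 17140 = 23192 km = 2.3192×10⁷ m.
Semi-major axis a = (r_p + r_a)/2 = 14990 km = 1.499×10⁷ m.
Vis-viva: v² = μ(2/r − 1/a) = 3.249×10¹⁴ × (2.947×10⁻⁷ − 6.671×10⁻⁸) = 7.407×10⁷ m²/s².
v = 8606 m/s.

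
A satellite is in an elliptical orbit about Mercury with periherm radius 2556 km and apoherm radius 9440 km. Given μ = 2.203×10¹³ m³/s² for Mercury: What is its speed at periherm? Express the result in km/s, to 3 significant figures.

Semi-major axis a = (r_p + r_a)/2 = 5998.0 km = 5.998×10⁶ m.
Vis-viva: v² = μ(2/r − 1/a) = 2.203×10¹³ × (7.825×10⁻⁷ − 1.667×10⁻⁷) = 1.356×10⁷ m²/s².
v = 3683 m/s = 3.683 km/s.

v ≈ 3.68 km/s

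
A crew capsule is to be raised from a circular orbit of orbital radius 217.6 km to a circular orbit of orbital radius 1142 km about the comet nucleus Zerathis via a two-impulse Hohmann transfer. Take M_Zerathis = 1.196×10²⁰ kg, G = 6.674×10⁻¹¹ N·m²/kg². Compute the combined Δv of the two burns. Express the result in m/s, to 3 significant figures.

μ = GM = 6.674×10⁻¹¹ × 1.196×10²⁰ = 7.982×10⁹ m³/s².
r₁ = 217.6 km = 2.176×10⁵ m.
r₂ = 1142 km = 1.142×10⁶ m.
Transfer ellipse a_t = (r₁ + r₂)/2 = 6.798×10⁵ m.
At r₁: circular v_c1 = √(μ/r₁) = 191.5 m/s; transfer-periapsis v_p = √[μ(2/r₁ − 1/a_t)] = 248.2 m/s.
Δv₁ = v_p − v_c1 = 56.71 m/s.
At r₂: circular v_c2 = √(μ/r₂) = 83.60 m/s; transfer-apoapsis v_a = √[μ(2/r₂ − 1/a_t)] = 47.30 m/s.
Δv₂ = v_c2 − v_a = 36.30 m/s.
Total Δv = Δv₁ + Δv₂ = 93.02 m/s.

Δv_total ≈ 93.0 m/s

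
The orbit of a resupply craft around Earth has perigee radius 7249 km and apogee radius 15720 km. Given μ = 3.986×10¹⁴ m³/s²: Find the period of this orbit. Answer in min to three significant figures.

Semi-major axis a = (r_p + r_a)/2 = (7249.0 + 15720)/2 = 11484 km = 1.148×10⁷ m.
By Kepler's third law T = 2π√(a³/μ) = 2π × 1.949×10³ = 1.225×10⁴ s.
= 204.1 min.

T ≈ 204 min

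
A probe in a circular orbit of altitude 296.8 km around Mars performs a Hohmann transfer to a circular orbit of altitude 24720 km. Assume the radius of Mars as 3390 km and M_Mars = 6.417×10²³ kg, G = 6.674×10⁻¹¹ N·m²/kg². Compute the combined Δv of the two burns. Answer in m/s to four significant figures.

Δv_total ≈ 1764 m/s

μ = GM = 6.674×10⁻¹¹ × 6.417×10²³ = 4.283×10¹³ m³/s².
r₁ = 3390 + 296.8 = 3686.8 km = 3.6868×10⁶ m.
r₂ = 3390 + 24720 = 28110 km = 2.8110×10⁷ m.
Transfer ellipse a_t = (r₁ + r₂)/2 = 1.590×10⁷ m.
At r₁: circular v_c1 = √(μ/r₁) = 3408 m/s; transfer-periapsis v_p = √[μ(2/r₁ − 1/a_t)] = 4532 m/s.
Δv₁ = v_p − v_c1 = 1124 m/s.
At r₂: circular v_c2 = √(μ/r₂) = 1234 m/s; transfer-apoapsis v_a = √[μ(2/r₂ − 1/a_t)] = 594.4 m/s.
Δv₂ = v_c2 − v_a = 639.9 m/s.
Total Δv = Δv₁ + Δv₂ = 1764 m/s.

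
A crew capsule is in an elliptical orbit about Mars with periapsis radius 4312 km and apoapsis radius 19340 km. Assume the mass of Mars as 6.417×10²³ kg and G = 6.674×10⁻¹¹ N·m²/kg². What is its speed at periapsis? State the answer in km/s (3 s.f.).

v ≈ 4.03 km/s

μ = GM = 6.674×10⁻¹¹ × 6.417×10²³ = 4.283×10¹³ m³/s².
Semi-major axis a = (r_p + r_a)/2 = 11826 km = 1.183×10⁷ m.
Vis-viva: v² = μ(2/r − 1/a) = 4.283×10¹³ × (4.638×10⁻⁷ − 8.456×10⁻⁸) = 1.624×10⁷ m²/s².
v = 4030 m/s = 4.030 km/s.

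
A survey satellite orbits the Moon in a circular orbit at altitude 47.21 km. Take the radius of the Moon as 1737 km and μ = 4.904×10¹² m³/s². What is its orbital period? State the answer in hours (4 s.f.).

T ≈ 1.878 hours

r = 1737 + 47.21 = 1784.2 km = 1.7842×10⁶ m.
Kepler's third law: T = 2π√(r³/μ) = 2π√((1.784×10⁶)³ / 4.904×10¹²).
r³/μ = 1.158×10⁶ s², so T = 2π × 1.076×10³ = 6.762×10³ s.
Converting: 6.762×10³ s ÷ 3600 = 1.878 hours.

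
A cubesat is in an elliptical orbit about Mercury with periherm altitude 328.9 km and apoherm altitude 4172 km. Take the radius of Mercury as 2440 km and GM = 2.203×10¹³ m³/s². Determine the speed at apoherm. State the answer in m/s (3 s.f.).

v ≈ 1400 m/s

r_p = 2440 + 328.9 = 2768.9 km = 2.7689×10⁶ m.
r_a = 2440 + 4172 = 6612.0 km = 6.6120×10⁶ m.
Semi-major axis a = (r_p + r_a)/2 = 4690.4 km = 4.690×10⁶ m.
Vis-viva: v² = μ(2/r − 1/a) = 2.203×10¹³ × (3.025×10⁻⁷ − 2.132×10⁻⁷) = 1.967×10⁶ m²/s².
v = 1402 m/s.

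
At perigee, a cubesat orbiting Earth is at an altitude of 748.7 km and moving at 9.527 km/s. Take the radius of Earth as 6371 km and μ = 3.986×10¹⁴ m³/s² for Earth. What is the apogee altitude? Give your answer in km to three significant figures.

r_p = 6371 + 748.7 = 7119.7 km = 7.120×10⁶ m.
Specific energy ε = v²/2 − μ/r = -1.060×10⁷ J/kg, so a = −μ/(2ε) = 1.880×10⁷ m.
The apsides satisfy r_p + r_a = 2a, so the apogee radius is 2a − r_p = 3.047×10⁷ m = 30471 km.
Apogee altitude = 30471 − 6371 = 24100 km.

apogee altitude ≈ 24100 km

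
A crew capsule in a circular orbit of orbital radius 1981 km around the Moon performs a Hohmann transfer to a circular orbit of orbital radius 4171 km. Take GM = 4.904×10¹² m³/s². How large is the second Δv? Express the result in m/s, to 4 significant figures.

r₁ = 1981 km = 1.981×10⁶ m.
r₂ = 4171 km = 4.171×10⁶ m.
Transfer ellipse a_t = (r₁ + r₂)/2 = 3.076×10⁶ m.
At r₁: circular v_c1 = √(μ/r₁) = 1573 m/s; transfer-perilune v_p = √[μ(2/r₁ − 1/a_t)] = 1832 m/s.
At r₂: circular v_c2 = √(μ/r₂) = 1084 m/s; transfer-apolune v_a = √[μ(2/r₂ − 1/a_t)] = 870.2 m/s.
Δv₂ = v_c2 − v_a = 214.1 m/s.

Δv ≈ 214.1 m/s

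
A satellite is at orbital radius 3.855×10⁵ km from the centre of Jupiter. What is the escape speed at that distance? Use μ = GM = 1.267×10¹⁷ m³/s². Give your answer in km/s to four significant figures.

r = 3.855×10⁵ km = 3.855×10⁸ m.
Escape speed v_esc = √(2μ/r) = √(2 × 1.267×10¹⁷ / 3.855×10⁸) = √(6.573×10⁸) = 25640 m/s.
= 25.64 km/s.

v_esc ≈ 25.64 km/s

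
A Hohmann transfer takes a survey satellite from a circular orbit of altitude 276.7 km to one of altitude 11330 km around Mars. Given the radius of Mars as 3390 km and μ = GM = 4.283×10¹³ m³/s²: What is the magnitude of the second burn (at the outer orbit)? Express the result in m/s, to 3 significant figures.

Δv ≈ 629 m/s

r₁ = 3390 + 276.7 = 3666.7 km = 3.6667×10⁶ m.
r₂ = 3390 + 11330 = 14720 km = 1.4720×10⁷ m.
Transfer ellipse a_t = (r₁ + r₂)/2 = 9.193×10⁶ m.
At r₁: circular v_c1 = √(μ/r₁) = 3418 m/s; transfer-periapsis v_p = √[μ(2/r₁ − 1/a_t)] = 4325 m/s.
At r₂: circular v_c2 = √(μ/r₂) = 1706 m/s; transfer-apoapsis v_a = √[μ(2/r₂ − 1/a_t)] = 1077 m/s.
Δv₂ = v_c2 − v_a = 628.5 m/s.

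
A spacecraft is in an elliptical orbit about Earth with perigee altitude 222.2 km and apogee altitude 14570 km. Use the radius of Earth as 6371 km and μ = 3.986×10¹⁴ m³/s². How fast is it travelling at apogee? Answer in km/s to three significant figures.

v ≈ 3.02 km/s

r_p = 6371 + 222.2 = 6593.2 km = 6.5932×10⁶ m.
r_a = 6371 + 14570 = 20941 km = 2.0941×10⁷ m.
Semi-major axis a = (r_p + r_a)/2 = 13767 km = 1.377×10⁷ m.
Vis-viva: v² = μ(2/r − 1/a) = 3.986×10¹⁴ × (9.551×10⁻⁸ − 7.264×10⁻⁸) = 9.116×10⁶ m²/s².
v = 3019 m/s = 3.019 km/s.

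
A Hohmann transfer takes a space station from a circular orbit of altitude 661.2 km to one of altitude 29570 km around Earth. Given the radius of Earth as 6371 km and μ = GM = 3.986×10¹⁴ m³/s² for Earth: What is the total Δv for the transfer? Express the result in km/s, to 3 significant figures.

Δv_total ≈ 3.63 km/s

r₁ = 6371 + 661.2 = 7032.2 km = 7.0322×10⁶ m.
r₂ = 6371 + 29570 = 35941 km = 3.5941×10⁷ m.
Transfer ellipse a_t = (r₁ + r₂)/2 = 2.149×10⁷ m.
At r₁: circular v_c1 = √(μ/r₁) = 7529 m/s; transfer-perigee v_p = √[μ(2/r₁ − 1/a_t)] = 9737 m/s.
Δv₁ = v_p − v_c1 = 2208 m/s.
At r₂: circular v_c2 = √(μ/r₂) = 3330 m/s; transfer-apogee v_a = √[μ(2/r₂ − 1/a_t)] = 1905 m/s.
Δv₂ = v_c2 − v_a = 1425 m/s.
Total Δv = Δv₁ + Δv₂ = 3633 m/s = 3.633 km/s.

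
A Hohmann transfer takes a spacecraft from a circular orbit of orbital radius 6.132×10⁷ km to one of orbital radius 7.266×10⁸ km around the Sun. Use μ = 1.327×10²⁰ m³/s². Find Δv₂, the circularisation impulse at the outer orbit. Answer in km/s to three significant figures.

Δv ≈ 8.18 km/s

r₁ = 6.132×10⁷ km = 6.132×10¹⁰ m.
r₂ = 7.266×10⁸ km = 7.266×10¹¹ m.
Transfer ellipse a_t = (r₁ + r₂)/2 = 3.940×10¹¹ m.
At r₁: circular v_c1 = √(μ/r₁) = 46520 m/s; transfer-perihelion v_p = √[μ(2/r₁ − 1/a_t)] = 63180 m/s.
At r₂: circular v_c2 = √(μ/r₂) = 13510 m/s; transfer-aphelion v_a = √[μ(2/r₂ − 1/a_t)] = 5332 m/s.
Δv₂ = v_c2 − v_a = 8182 m/s.
= 8.182 km/s.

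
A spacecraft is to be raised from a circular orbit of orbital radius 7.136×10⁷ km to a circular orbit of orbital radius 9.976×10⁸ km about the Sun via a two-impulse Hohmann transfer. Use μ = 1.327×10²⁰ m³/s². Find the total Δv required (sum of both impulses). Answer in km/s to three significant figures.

Δv_total ≈ 23.1 km/s

r₁ = 7.136×10⁷ km = 7.136×10¹⁰ m.
r₂ = 9.976×10⁸ km = 9.976×10¹¹ m.
Transfer ellipse a_t = (r₁ + r₂)/2 = 5.345×10¹¹ m.
At r₁: circular v_c1 = √(μ/r₁) = 43120 m/s; transfer-perihelion v_p = √[μ(2/r₁ − 1/a_t)] = 58910 m/s.
Δv₁ = v_p − v_c1 = 15790 m/s.
At r₂: circular v_c2 = √(μ/r₂) = 11530 m/s; transfer-aphelion v_a = √[μ(2/r₂ − 1/a_t)] = 4214 m/s.
Δv₂ = v_c2 − v_a = 7319 m/s.
Total Δv = Δv₁ + Δv₂ = 23110 m/s = 23.11 km/s.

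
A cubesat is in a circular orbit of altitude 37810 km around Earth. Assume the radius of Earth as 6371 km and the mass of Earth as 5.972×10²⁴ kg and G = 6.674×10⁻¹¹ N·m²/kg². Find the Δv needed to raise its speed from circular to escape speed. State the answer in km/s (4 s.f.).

Δv ≈ 1.244 km/s

μ = GM = 6.674×10⁻¹¹ × 5.972×10²⁴ = 3.986×10¹⁴ m³/s².
r = 6371 + 37810 = 44181 km = 4.4181×10⁷ m.
Circular speed v_c = √(μ/r) = 3004 m/s.
Escape speed v_esc = √(2μ/r) = √2 × v_c = 4248 m/s.
Δv = v_esc − v_c = 1244 m/s = 1.244 km/s.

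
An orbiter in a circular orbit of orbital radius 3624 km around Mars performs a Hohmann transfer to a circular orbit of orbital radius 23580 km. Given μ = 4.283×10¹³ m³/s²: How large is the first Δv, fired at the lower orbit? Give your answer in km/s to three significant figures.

Δv ≈ 1.09 km/s

r₁ = 3624 km = 3.624×10⁶ m.
r₂ = 23580 km = 2.358×10⁷ m.
Transfer ellipse a_t = (r₁ + r₂)/2 = 1.360×10⁷ m.
At r₁: circular v_c1 = √(μ/r₁) = 3438 m/s; transfer-periapsis v_p = √[μ(2/r₁ − 1/a_t)] = 4526 m/s.
Δv₁ = v_p − v_c1 = 1089 m/s.
= 1.089 km/s.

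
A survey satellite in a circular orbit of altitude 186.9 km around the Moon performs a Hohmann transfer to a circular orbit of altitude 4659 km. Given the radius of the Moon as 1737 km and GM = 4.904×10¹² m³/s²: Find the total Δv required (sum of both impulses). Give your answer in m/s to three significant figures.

r₁ = 1737 + 186.9 = 1923.9 km = 1.9239×10⁶ m.
r₂ = 1737 + 4659 = 6396.0 km = 6.3960×10⁶ m.
Transfer ellipse a_t = (r₁ + r₂)/2 = 4.160×10⁶ m.
At r₁: circular v_c1 = √(μ/r₁) = 1597 m/s; transfer-perilune v_p = √[μ(2/r₁ − 1/a_t)] = 1980 m/s.
Δv₁ = v_p − v_c1 = 383.1 m/s.
At r₂: circular v_c2 = √(μ/r₂) = 875.6 m/s; transfer-apolune v_a = √[μ(2/r₂ − 1/a_t)] = 595.5 m/s.
Δv₂ = v_c2 − v_a = 280.1 m/s.
Total Δv = Δv₁ + Δv₂ = 663.3 m/s.

Δv_total ≈ 663 m/s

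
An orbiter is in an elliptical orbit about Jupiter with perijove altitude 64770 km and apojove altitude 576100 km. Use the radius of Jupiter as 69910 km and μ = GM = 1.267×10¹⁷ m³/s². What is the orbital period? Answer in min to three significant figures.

T ≈ 2270 min

r_p = 69910 + 64770 = 134680 km = 1.3468×10⁸ m.
r_a = 69910 + 576100 = 646010 km = 6.4601×10⁸ m.
Semi-major axis a = (r_p + r_a)/2 = (1.3468×10⁵ + 6.4601×10⁵)/2 = 3.9034×10⁵ km = 3.903×10⁸ m.
By Kepler's third law T = 2π√(a³/μ) = 2π × 2.167×10⁴ = 1.361×10⁵ s.
= 2269 min.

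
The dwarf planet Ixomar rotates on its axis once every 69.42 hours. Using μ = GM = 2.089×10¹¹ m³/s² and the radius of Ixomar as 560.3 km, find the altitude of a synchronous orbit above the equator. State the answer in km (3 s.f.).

T = 69.42 hours = 2.499×10⁵ s.
A synchronous orbit has period T, so by Kepler's third law a = (μT²/4π²)^(1/3).
μT²/4π² = 2.089×10¹¹ × (2.499×10⁵)² / 39.48 = 3.305×10²⁰ m³.
a = 6.914×10⁶ m = 6913.8 km.
Altitude h = a − R = 6913.8 − 560.3 = 6353.5 km.

h_sync ≈ 6350 km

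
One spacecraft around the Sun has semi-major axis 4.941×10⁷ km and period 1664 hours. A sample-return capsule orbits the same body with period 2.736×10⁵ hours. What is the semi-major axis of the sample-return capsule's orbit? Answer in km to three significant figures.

Kepler's third law: a³ ∝ T², so a₂ = a₁ (T₂/T₁)^(2/3).
T₂/T₁ = 164.4, (T₂/T₁)^(2/3) = 30.01.
a₂ = 4.941×10⁷ × 30.01 = 1.483×10⁹ km.

a₂ ≈ 1.48×10⁹ km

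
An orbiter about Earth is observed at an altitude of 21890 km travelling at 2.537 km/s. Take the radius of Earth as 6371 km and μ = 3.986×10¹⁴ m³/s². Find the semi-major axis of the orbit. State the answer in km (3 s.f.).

r = 6371 + 21890 = 28261 km = 2.826×10⁷ m.
Vis-viva rearranged: 1/a = 2/r − v²/μ = 7.077×10⁻⁸ − 1.615×10⁻⁸ = 5.462×10⁻⁸ m⁻¹.
a = 1.831×10⁷ m = 18308 km.

a ≈ 18300 km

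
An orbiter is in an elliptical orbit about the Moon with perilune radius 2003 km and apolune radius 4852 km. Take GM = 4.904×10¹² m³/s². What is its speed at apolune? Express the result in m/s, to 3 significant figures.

v ≈ 769 m/s

Semi-major axis a = (r_p + r_a)/2 = 3427.5 km = 3.428×10⁶ m.
Vis-viva: v² = μ(2/r − 1/a) = 4.904×10¹² × (4.122×10⁻⁷ − 2.918×10⁻⁷) = 5.907×10⁵ m²/s².
v = 768.5 m/s.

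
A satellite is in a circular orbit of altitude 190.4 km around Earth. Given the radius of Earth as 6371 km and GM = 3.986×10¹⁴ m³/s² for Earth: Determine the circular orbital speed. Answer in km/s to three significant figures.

r = 6371 + 190.4 = 6561.4 km = 6.5614×10⁶ m.
For a circular orbit v = √(μ/r) = √(3.986×10¹⁴ / 6.561×10⁶) = √(6.075×10⁷) = 7794 m/s.
That is 7.794 km/s.

v ≈ 7.79 km/s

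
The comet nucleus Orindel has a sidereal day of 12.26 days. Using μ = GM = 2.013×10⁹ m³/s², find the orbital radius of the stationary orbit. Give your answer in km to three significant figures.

T = 12.26 days = 1.059×10⁶ s.
A synchronous orbit has period T, so by Kepler's third law a = (μT²/4π²)^(1/3).
μT²/4π² = 2.013×10⁹ × (1.059×10⁶)² / 39.48 = 5.721×10¹⁹ m³.
a = 3.853×10⁶ m = 3853.3 km.

r_sync ≈ 3850 km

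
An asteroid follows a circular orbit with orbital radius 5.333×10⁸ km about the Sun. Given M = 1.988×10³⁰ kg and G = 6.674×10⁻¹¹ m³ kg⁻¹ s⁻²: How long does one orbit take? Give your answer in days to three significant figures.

T ≈ 2460 days

μ = GM = 6.674×10⁻¹¹ × 1.988×10³⁰ = 1.327×10²⁰ m³/s².
r = 5.333×10⁸ km = 5.333×10¹¹ m.
Kepler's third law: T = 2π√(r³/μ) = 2π√((5.333×10¹¹)³ / 1.327×10²⁰).
r³/μ = 1.143×10¹⁵ s², so T = 2π × 3.381×10⁷ = 2.124×10⁸ s.
Converting: 2.124×10⁸ s ÷ 86400 = 2459 days.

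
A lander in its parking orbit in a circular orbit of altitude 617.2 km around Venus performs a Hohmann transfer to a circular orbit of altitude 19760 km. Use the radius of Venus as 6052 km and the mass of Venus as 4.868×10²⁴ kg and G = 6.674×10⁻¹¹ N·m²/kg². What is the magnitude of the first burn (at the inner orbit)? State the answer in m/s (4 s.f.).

Δv ≈ 1820 m/s

μ = GM = 6.674×10⁻¹¹ × 4.868×10²⁴ = 3.249×10¹⁴ m³/s².
r₁ = 6052 + 617.2 = 6669.2 km = 6.6692×10⁶ m.
r₂ = 6052 + 19760 = 25812 km = 2.5812×10⁷ m.
Transfer ellipse a_t = (r₁ + r₂)/2 = 1.624×10⁷ m.
At r₁: circular v_c1 = √(μ/r₁) = 6980 m/s; transfer-periapsis v_p = √[μ(2/r₁ − 1/a_t)] = 8799 m/s.
Δv₁ = v_p − v_c1 = 1820 m/s.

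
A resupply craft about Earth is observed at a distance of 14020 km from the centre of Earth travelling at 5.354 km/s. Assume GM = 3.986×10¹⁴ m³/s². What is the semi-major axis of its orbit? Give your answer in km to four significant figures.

r = 1.402×10⁷ m.
Vis-viva rearranged: 1/a = 2/r − v²/μ = 1.427×10⁻⁷ − 7.191×10⁻⁸ = 7.074×10⁻⁸ m⁻¹.
a = 1.414×10⁷ m = 14137 km.

a ≈ 14140 km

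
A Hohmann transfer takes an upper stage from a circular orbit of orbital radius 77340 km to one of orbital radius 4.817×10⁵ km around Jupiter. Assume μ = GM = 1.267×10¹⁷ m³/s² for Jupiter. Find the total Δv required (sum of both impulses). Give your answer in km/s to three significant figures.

Δv_total ≈ 20.3 km/s

r₁ = 77340 km = 7.734×10⁷ m.
r₂ = 4.817×10⁵ km = 4.817×10⁸ m.
Transfer ellipse a_t = (r₁ + r₂)/2 = 2.795×10⁸ m.
At r₁: circular v_c1 = √(μ/r₁) = 40470 m/s; transfer-perijove v_p = √[μ(2/r₁ − 1/a_t)] = 53130 m/s.
Δv₁ = v_p − v_c1 = 12660 m/s.
At r₂: circular v_c2 = √(μ/r₂) = 16220 m/s; transfer-apojove v_a = √[μ(2/r₂ − 1/a_t)] = 8531 m/s.
Δv₂ = v_c2 − v_a = 7687 m/s.
Total Δv = Δv₁ + Δv₂ = 20350 m/s = 20.35 km/s.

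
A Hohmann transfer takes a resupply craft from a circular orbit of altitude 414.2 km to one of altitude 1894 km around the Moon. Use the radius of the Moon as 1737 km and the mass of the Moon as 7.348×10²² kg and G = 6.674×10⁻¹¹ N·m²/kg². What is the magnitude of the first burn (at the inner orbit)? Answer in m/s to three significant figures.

μ = GM = 6.674×10⁻¹¹ × 7.348×10²² = 4.904×10¹² m³/s².
r₁ = 1737 + 414.2 = 2151.2 km = 2.1512×10⁶ m.
r₂ = 1737 + 1894 = 3631.0 km = 3.6310×10⁶ m.
Transfer ellipse a_t = (r₁ + r₂)/2 = 2.891×10⁶ m.
At r₁: circular v_c1 = √(μ/r₁) = 1510 m/s; transfer-perilune v_p = √[μ(2/r₁ − 1/a_t)] = 1692 m/s.
Δv₁ = v_p − v_c1 = 182.2 m/s.

Δv ≈ 182 m/s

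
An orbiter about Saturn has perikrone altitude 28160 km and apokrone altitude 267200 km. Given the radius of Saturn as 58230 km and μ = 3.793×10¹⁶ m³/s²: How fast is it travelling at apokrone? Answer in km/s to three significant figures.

v ≈ 6.99 km/s

r_p = 58230 + 28160 = 86390 km = 8.6390×10⁷ m.
r_a = 58230 + 267200 = 325430 km = 3.2543×10⁸ m.
Semi-major axis a = (r_p + r_a)/2 = 2.0591×10⁵ km = 2.059×10⁸ m.
Vis-viva: v² = μ(2/r − 1/a) = 3.793×10¹⁶ × (6.146×10⁻⁹ − 4.856×10⁻⁹) = 4.890×10⁷ m²/s².
v = 6993 m/s = 6.993 km/s.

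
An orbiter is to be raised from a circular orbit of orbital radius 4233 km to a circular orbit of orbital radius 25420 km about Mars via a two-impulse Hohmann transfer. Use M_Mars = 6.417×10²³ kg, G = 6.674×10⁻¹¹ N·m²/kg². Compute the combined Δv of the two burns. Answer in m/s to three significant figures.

μ = GM = 6.674×10⁻¹¹ × 6.417×10²³ = 4.283×10¹³ m³/s².
r₁ = 4233 km = 4.233×10⁶ m.
r₂ = 25420 km = 2.542×10⁷ m.
Transfer ellipse a_t = (r₁ + r₂)/2 = 1.483×10⁷ m.
At r₁: circular v_c1 = √(μ/r₁) = 3181 m/s; transfer-periapsis v_p = √[μ(2/r₁ − 1/a_t)] = 4165 m/s.
Δv₁ = v_p − v_c1 = 984.1 m/s.
At r₂: circular v_c2 = √(μ/r₂) = 1298 m/s; transfer-apoapsis v_a = √[μ(2/r₂ − 1/a_t)] = 693.5 m/s.
Δv₂ = v_c2 − v_a = 604.4 m/s.
Total Δv = Δv₁ + Δv₂ = 1589 m/s.

Δv_total ≈ 1590 m/s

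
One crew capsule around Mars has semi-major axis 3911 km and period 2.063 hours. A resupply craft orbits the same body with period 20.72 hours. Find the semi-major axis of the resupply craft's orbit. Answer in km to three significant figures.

Kepler's third law: a³ ∝ T², so a₂ = a₁ (T₂/T₁)^(2/3).
T₂/T₁ = 10.04, (T₂/T₁)^(2/3) = 4.655.
a₂ = 3911 × 4.655 = 18210 km.

a₂ ≈ 18200 km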